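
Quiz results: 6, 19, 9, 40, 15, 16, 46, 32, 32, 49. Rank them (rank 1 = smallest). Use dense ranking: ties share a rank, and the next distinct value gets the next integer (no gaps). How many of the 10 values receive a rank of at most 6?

7

Sorted (ascending): 6, 9, 15, 16, 19, 32, 32, 40, 46, 49
The 2 values of 32 share dense rank 6.
Remaining distinct values take the next consecutive integers.
Ranks ≤ 6: {1, 2, 3, 4, 5, 6, 6} → 7 values.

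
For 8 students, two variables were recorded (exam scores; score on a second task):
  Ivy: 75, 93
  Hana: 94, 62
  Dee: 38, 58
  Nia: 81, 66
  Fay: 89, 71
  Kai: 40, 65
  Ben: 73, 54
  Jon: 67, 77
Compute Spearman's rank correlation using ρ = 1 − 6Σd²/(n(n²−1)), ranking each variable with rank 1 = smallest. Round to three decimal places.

0.214

Ranks of variable 1: 5, 8, 1, 6, 7, 2, 4, 3
Ranks of variable 2: 8, 3, 2, 5, 6, 4, 1, 7
d = r₁ − r₂: -3, 5, -1, 1, 1, -2, 3, -4
d²: 9, 25, 1, 1, 1, 4, 9, 16; Σd² = 66
ρ = 1 − 6·66/(8·63) = 1 − 396/504 = 0.214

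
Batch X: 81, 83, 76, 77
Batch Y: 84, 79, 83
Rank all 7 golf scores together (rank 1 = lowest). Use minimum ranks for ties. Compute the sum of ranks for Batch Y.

Sorted (ascending): 76, 77, 79, 81, 83, 83, 84
The 2 values of 83 occupy positions 5–6 → each gets rank 5.
Batch Y values → pooled ranks: 84→7, 79→3, 83→5
Rank sum = 7 + 3 + 5 = 15

15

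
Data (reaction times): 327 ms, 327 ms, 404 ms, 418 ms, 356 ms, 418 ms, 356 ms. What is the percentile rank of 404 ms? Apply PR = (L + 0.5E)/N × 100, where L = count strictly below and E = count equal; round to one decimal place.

64.3

N = 7.
Strictly below 404: 4. Equal to 404: 1.
PR = (4 + 0.5·1)/7 × 100 = 64.3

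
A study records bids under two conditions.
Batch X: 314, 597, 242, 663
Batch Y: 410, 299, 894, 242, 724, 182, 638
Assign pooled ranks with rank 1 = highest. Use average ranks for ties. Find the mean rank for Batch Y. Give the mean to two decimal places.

Sorted (descending): 894, 724, 663, 638, 597, 410, 314, 299, 242, 242, 182
The 2 values of 242 occupy positions 9–10 → average rank (9+10)/2 = 9.5.
Batch Y values → pooled ranks: 410→6, 299→8, 894→1, 242→9.5, 724→2, 182→11, 638→4
Mean rank = (6 + 8 + 1 + 9.5 + 2 + 11 + 4) / 7 = 5.93

5.93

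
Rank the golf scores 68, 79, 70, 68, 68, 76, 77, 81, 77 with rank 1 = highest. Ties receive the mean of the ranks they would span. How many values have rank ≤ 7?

Sorted (descending): 81, 79, 77, 77, 76, 70, 68, 68, 68
The 2 values of 77 occupy positions 3–4 → average rank (3+4)/2 = 3.5.
The 3 values of 68 occupy positions 7–9 → average rank 8.
Ranks ≤ 7: {1, 2, 3.5, 3.5, 5, 6} → 6 values.

6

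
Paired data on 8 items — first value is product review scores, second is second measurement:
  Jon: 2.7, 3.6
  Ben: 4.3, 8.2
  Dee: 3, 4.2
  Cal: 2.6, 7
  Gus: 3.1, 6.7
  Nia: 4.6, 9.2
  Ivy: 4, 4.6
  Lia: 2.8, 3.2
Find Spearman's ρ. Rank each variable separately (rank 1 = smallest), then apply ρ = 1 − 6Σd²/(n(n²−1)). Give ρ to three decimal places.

0.595

Ranks of variable 1: 2, 7, 4, 1, 5, 8, 6, 3
Ranks of variable 2: 2, 7, 3, 6, 5, 8, 4, 1
d = r₁ − r₂: 0, 0, 1, -5, 0, 0, 2, 2
d²: 0, 0, 1, 25, 0, 0, 4, 4; Σd² = 34
ρ = 1 − 6·34/(8·63) = 1 − 204/504 = 0.595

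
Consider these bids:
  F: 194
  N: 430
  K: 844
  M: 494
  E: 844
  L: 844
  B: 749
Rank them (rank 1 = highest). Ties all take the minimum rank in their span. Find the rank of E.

1

Sorted (descending): 844, 844, 844, 749, 494, 430, 194
The 3 values of 844 occupy positions 1–3 → each gets rank 1.
E has value 844 → rank 1.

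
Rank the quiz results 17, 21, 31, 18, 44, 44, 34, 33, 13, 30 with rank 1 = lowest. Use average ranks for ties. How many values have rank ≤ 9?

8

Sorted (ascending): 13, 17, 18, 21, 30, 31, 33, 34, 44, 44
The 2 values of 44 occupy positions 9–10 → average rank (9+10)/2 = 9.5.
Ranks ≤ 9: {1, 2, 3, 4, 5, 6, 7, 8} → 8 values.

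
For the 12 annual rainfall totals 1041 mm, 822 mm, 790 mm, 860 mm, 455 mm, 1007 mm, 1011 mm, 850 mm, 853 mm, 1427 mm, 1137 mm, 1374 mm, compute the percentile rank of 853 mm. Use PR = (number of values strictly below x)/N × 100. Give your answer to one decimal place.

33.3

N = 12.
Strictly below 853: 4. Equal to 853: 1.
PR = 4/12 × 100 = 33.3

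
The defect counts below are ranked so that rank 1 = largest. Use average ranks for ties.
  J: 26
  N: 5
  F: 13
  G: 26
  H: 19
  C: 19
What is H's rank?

Sorted (descending): 26, 26, 19, 19, 13, 5
The 2 values of 26 occupy positions 1–2 → average rank (1+2)/2 = 1.5.
The 2 values of 19 occupy positions 3–4 → average rank (3+4)/2 = 3.5.
H has value 19 → rank 3.5.

3.5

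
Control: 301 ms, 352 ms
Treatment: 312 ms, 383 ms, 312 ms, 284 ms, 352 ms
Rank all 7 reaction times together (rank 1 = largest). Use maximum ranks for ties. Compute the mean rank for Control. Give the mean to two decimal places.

Sorted (descending): 383, 352, 352, 312, 312, 301, 284
The 2 values of 352 occupy positions 2–3 → each gets rank 3.
The 2 values of 312 occupy positions 4–5 → each gets rank 5.
Control values → pooled ranks: 301→6, 352→3
Mean rank = (6 + 3) / 2 = 4.50

4.50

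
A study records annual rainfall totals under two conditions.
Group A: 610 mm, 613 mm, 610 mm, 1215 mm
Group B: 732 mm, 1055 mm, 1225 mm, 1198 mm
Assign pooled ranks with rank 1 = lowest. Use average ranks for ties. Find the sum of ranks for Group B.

Sorted (ascending): 610, 610, 613, 732, 1055, 1198, 1215, 1225
The 2 values of 610 occupy positions 1–2 → average rank (1+2)/2 = 1.5.
Group B values → pooled ranks: 732→4, 1055→5, 1225→8, 1198→6
Rank sum = 4 + 5 + 8 + 6 = 23

23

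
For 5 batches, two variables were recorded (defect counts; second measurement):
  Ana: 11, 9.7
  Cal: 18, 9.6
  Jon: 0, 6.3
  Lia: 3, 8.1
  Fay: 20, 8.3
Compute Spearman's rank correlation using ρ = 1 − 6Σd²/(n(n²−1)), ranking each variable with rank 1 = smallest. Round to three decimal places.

0.600

Ranks of variable 1: 3, 4, 1, 2, 5
Ranks of variable 2: 5, 4, 1, 2, 3
d = r₁ − r₂: -2, 0, 0, 0, 2
d²: 4, 0, 0, 0, 4; Σd² = 8
ρ = 1 − 6·8/(5·24) = 1 − 48/120 = 0.600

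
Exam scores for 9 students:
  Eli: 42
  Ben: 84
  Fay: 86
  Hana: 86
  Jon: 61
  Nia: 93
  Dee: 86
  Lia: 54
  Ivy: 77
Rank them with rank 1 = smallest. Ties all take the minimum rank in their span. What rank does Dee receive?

6

Sorted (ascending): 42, 54, 61, 77, 84, 86, 86, 86, 93
The 3 values of 86 occupy positions 6–8 → each gets rank 6.
Dee has value 86 → rank 6.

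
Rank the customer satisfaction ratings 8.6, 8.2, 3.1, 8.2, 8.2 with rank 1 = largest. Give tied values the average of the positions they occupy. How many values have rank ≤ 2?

1

Sorted (descending): 8.6, 8.2, 8.2, 8.2, 3.1
The 3 values of 8.2 occupy positions 2–4 → average rank 3.
Ranks ≤ 2: {1} → 1 value.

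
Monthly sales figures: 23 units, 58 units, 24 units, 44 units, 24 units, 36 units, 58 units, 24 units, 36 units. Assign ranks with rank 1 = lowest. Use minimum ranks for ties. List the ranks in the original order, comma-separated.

Sorted (ascending): 23, 24, 24, 24, 36, 36, 44, 58, 58
The 3 values of 24 occupy positions 2–4 → each gets rank 2.
The 2 values of 36 occupy positions 5–6 → each gets rank 5.
The 2 values of 58 occupy positions 8–9 → each gets rank 8.

1, 8, 2, 7, 2, 5, 8, 2, 5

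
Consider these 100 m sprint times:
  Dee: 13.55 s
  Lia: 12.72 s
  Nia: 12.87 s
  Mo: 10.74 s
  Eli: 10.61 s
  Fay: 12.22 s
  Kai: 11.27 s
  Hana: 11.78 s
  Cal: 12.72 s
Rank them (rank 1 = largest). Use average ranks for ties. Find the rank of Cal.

Sorted (descending): 13.55, 12.87, 12.72, 12.72, 12.22, 11.78, 11.27, 10.74, 10.61
The 2 values of 12.72 occupy positions 3–4 → average rank (3+4)/2 = 3.5.
Cal has value 12.72 s → rank 3.5.

3.5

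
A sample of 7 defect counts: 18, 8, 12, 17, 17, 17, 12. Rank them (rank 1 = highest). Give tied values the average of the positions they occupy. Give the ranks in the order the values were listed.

1, 7, 5.5, 3, 3, 3, 5.5

Sorted (descending): 18, 17, 17, 17, 12, 12, 8
The 3 values of 17 occupy positions 2–4 → average rank 3.
The 2 values of 12 occupy positions 5–6 → average rank (5+6)/2 = 5.5.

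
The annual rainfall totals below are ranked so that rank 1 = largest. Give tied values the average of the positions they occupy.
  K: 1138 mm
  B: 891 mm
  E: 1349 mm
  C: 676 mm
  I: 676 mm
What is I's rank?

Sorted (descending): 1349, 1138, 891, 676, 676
The 2 values of 676 occupy positions 4–5 → average rank (4+5)/2 = 4.5.
I has value 676 mm → rank 4.5.

4.5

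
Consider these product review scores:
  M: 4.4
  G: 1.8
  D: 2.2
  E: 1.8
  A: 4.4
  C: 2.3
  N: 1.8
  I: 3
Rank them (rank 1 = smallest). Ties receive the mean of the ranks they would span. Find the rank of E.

2

Sorted (ascending): 1.8, 1.8, 1.8, 2.2, 2.3, 3, 4.4, 4.4
The 3 values of 1.8 occupy positions 1–3 → average rank 2.
The 2 values of 4.4 occupy positions 7–8 → average rank (7+8)/2 = 7.5.
E has value 1.8 → rank 2.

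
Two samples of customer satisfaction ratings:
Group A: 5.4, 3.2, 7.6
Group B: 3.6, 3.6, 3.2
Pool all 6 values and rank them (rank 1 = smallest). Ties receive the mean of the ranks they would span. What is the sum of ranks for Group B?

8.5

Sorted (ascending): 3.2, 3.2, 3.6, 3.6, 5.4, 7.6
The 2 values of 3.2 occupy positions 1–2 → average rank (1+2)/2 = 1.5.
The 2 values of 3.6 occupy positions 3–4 → average rank (3+4)/2 = 3.5.
Group B values → pooled ranks: 3.6→3.5, 3.6→3.5, 3.2→1.5
Rank sum = 3.5 + 3.5 + 1.5 = 8.5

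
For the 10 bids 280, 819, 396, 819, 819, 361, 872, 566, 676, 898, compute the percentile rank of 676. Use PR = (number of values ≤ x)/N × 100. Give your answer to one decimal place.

N = 10.
Strictly below 676: 4. Equal to 676: 1.
PR = 5/10 × 100 = 50.0

50.0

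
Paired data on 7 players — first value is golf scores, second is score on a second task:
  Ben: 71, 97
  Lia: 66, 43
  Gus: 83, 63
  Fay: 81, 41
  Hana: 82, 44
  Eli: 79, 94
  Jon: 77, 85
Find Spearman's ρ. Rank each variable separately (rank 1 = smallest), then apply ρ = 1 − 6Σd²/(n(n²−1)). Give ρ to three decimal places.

-0.214

Ranks of variable 1: 2, 1, 7, 5, 6, 4, 3
Ranks of variable 2: 7, 2, 4, 1, 3, 6, 5
d = r₁ − r₂: -5, -1, 3, 4, 3, -2, -2
d²: 25, 1, 9, 16, 9, 4, 4; Σd² = 68
ρ = 1 − 6·68/(7·48) = 1 − 408/336 = -0.214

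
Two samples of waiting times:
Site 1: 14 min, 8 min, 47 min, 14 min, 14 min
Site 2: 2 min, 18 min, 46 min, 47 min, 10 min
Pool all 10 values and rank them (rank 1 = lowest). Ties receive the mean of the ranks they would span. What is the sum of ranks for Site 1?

Sorted (ascending): 2, 8, 10, 14, 14, 14, 18, 46, 47, 47
The 3 values of 14 occupy positions 4–6 → average rank 5.
The 2 values of 47 occupy positions 9–10 → average rank (9+10)/2 = 9.5.
Site 1 values → pooled ranks: 14→5, 8→2, 47→9.5, 14→5, 14→5
Rank sum = 5 + 2 + 9.5 + 5 + 5 = 26.5

26.5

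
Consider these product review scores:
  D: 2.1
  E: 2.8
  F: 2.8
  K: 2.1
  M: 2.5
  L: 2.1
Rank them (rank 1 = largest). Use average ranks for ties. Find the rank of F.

Sorted (descending): 2.8, 2.8, 2.5, 2.1, 2.1, 2.1
The 2 values of 2.8 occupy positions 1–2 → average rank (1+2)/2 = 1.5.
The 3 values of 2.1 occupy positions 4–6 → average rank 5.
F has value 2.8 → rank 1.5.

1.5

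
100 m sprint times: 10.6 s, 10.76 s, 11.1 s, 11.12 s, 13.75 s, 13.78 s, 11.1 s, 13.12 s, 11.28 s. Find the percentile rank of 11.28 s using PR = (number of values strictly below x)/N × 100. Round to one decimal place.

N = 9.
Strictly below 11.28: 5. Equal to 11.28: 1.
PR = 5/9 × 100 = 55.6

55.6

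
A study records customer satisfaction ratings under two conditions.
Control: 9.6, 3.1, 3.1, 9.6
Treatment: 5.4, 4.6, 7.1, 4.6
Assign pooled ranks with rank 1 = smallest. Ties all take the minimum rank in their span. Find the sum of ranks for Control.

Sorted (ascending): 3.1, 3.1, 4.6, 4.6, 5.4, 7.1, 9.6, 9.6
The 2 values of 3.1 occupy positions 1–2 → each gets rank 1.
The 2 values of 4.6 occupy positions 3–4 → each gets rank 3.
The 2 values of 9.6 occupy positions 7–8 → each gets rank 7.
Control values → pooled ranks: 9.6→7, 3.1→1, 3.1→1, 9.6→7
Rank sum = 7 + 1 + 1 + 7 = 16

16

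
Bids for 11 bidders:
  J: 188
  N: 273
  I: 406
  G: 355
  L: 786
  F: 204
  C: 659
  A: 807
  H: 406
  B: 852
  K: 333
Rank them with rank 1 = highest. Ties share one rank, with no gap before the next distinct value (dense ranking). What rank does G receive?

6

Sorted (descending): 852, 807, 786, 659, 406, 406, 355, 333, 273, 204, 188
The 2 values of 406 share dense rank 5.
Remaining distinct values take the next consecutive integers.
G has value 355 → rank 6.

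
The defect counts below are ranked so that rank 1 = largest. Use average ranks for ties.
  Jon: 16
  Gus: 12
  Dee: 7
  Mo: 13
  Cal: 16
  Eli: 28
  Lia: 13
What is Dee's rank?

Sorted (descending): 28, 16, 16, 13, 13, 12, 7
The 2 values of 16 occupy positions 2–3 → average rank (2+3)/2 = 2.5.
The 2 values of 13 occupy positions 4–5 → average rank (4+5)/2 = 4.5.
Dee has value 7 → rank 7.

7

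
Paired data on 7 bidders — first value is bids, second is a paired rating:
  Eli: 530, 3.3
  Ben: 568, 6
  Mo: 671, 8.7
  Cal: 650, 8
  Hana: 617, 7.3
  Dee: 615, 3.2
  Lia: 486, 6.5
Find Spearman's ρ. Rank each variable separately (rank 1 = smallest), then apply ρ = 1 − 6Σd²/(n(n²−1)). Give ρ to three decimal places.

0.679

Ranks of variable 1: 2, 3, 7, 6, 5, 4, 1
Ranks of variable 2: 2, 3, 7, 6, 5, 1, 4
d = r₁ − r₂: 0, 0, 0, 0, 0, 3, -3
d²: 0, 0, 0, 0, 0, 9, 9; Σd² = 18
ρ = 1 − 6·18/(7·48) = 1 − 108/336 = 0.679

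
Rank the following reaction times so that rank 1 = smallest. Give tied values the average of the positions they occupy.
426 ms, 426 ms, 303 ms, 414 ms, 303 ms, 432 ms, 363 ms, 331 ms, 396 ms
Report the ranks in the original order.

Sorted (ascending): 303, 303, 331, 363, 396, 414, 426, 426, 432
The 2 values of 303 occupy positions 1–2 → average rank (1+2)/2 = 1.5.
The 2 values of 426 occupy positions 7–8 → average rank (7+8)/2 = 7.5.

7.5, 7.5, 1.5, 6, 1.5, 9, 4, 3, 5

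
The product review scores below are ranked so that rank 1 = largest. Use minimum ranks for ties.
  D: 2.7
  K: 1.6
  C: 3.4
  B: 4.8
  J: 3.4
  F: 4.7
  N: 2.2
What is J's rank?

3

Sorted (descending): 4.8, 4.7, 3.4, 3.4, 2.7, 2.2, 1.6
The 2 values of 3.4 occupy positions 3–4 → each gets rank 3.
J has value 3.4 → rank 3.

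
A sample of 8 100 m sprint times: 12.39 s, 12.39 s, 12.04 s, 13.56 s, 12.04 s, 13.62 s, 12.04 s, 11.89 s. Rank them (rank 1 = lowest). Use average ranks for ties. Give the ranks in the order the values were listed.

5.5, 5.5, 3, 7, 3, 8, 3, 1

Sorted (ascending): 11.89, 12.04, 12.04, 12.04, 12.39, 12.39, 13.56, 13.62
The 3 values of 12.04 occupy positions 2–4 → average rank 3.
The 2 values of 12.39 occupy positions 5–6 → average rank (5+6)/2 = 5.5.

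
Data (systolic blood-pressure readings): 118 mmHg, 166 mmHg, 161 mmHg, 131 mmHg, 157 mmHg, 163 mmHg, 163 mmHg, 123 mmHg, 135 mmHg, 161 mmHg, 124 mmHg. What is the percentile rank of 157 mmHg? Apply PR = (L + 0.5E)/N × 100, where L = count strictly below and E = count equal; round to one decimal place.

50.0

N = 11.
Strictly below 157: 5. Equal to 157: 1.
PR = (5 + 0.5·1)/11 × 100 = 50.0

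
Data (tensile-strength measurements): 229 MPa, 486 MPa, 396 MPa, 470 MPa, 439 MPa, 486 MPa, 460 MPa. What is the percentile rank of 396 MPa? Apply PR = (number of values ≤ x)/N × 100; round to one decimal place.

N = 7.
Strictly below 396: 1. Equal to 396: 1.
PR = 2/7 × 100 = 28.6

28.6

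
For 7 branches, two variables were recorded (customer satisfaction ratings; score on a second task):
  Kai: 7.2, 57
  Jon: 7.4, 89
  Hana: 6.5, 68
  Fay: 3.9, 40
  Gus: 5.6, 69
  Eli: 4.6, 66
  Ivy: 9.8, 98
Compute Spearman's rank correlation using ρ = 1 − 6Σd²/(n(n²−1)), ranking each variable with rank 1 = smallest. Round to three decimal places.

0.750

Ranks of variable 1: 5, 6, 4, 1, 3, 2, 7
Ranks of variable 2: 2, 6, 4, 1, 5, 3, 7
d = r₁ − r₂: 3, 0, 0, 0, -2, -1, 0
d²: 9, 0, 0, 0, 4, 1, 0; Σd² = 14
ρ = 1 − 6·14/(7·48) = 1 − 84/336 = 0.750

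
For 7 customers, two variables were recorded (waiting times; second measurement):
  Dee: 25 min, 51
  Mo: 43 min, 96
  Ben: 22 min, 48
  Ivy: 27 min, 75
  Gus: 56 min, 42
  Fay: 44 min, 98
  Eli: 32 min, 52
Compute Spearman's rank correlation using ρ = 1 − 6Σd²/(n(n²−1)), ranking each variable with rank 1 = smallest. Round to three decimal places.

0.214

Ranks of variable 1: 2, 5, 1, 3, 7, 6, 4
Ranks of variable 2: 3, 6, 2, 5, 1, 7, 4
d = r₁ − r₂: -1, -1, -1, -2, 6, -1, 0
d²: 1, 1, 1, 4, 36, 1, 0; Σd² = 44
ρ = 1 − 6·44/(7·48) = 1 − 264/336 = 0.214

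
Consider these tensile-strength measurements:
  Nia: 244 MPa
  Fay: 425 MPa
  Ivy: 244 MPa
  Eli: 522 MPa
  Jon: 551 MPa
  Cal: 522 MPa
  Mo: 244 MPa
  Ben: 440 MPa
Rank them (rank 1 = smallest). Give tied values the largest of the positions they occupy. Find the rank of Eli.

Sorted (ascending): 244, 244, 244, 425, 440, 522, 522, 551
The 3 values of 244 occupy positions 1–3 → each gets rank 3.
The 2 values of 522 occupy positions 6–7 → each gets rank 7.
Eli has value 522 MPa → rank 7.

7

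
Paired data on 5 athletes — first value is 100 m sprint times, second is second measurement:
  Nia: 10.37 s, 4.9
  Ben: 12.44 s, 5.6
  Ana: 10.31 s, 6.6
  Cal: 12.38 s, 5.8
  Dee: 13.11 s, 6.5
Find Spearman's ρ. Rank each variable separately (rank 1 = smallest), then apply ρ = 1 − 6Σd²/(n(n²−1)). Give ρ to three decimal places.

-0.100

Ranks of variable 1: 2, 4, 1, 3, 5
Ranks of variable 2: 1, 2, 5, 3, 4
d = r₁ − r₂: 1, 2, -4, 0, 1
d²: 1, 4, 16, 0, 1; Σd² = 22
ρ = 1 − 6·22/(5·24) = 1 − 132/120 = -0.100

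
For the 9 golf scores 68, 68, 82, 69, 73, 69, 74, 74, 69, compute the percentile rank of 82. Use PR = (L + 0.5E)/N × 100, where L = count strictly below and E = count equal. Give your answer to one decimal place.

94.4

N = 9.
Strictly below 82: 8. Equal to 82: 1.
PR = (8 + 0.5·1)/9 × 100 = 94.4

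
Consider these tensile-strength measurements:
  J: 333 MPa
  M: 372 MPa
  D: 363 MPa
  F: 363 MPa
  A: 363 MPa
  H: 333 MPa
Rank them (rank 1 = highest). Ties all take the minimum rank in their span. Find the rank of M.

1

Sorted (descending): 372, 363, 363, 363, 333, 333
The 3 values of 363 occupy positions 2–4 → each gets rank 2.
The 2 values of 333 occupy positions 5–6 → each gets rank 5.
M has value 372 MPa → rank 1.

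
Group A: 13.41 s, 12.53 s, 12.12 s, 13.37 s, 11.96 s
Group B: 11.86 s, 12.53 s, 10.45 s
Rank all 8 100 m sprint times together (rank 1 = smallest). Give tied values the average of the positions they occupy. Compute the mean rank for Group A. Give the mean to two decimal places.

Sorted (ascending): 10.45, 11.86, 11.96, 12.12, 12.53, 12.53, 13.37, 13.41
The 2 values of 12.53 occupy positions 5–6 → average rank (5+6)/2 = 5.5.
Group A values → pooled ranks: 13.41→8, 12.53→5.5, 12.12→4, 13.37→7, 11.96→3
Mean rank = (8 + 5.5 + 4 + 7 + 3) / 5 = 5.50

5.50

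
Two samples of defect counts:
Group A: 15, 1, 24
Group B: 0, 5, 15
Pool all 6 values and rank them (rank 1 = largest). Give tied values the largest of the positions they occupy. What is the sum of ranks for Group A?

Sorted (descending): 24, 15, 15, 5, 1, 0
The 2 values of 15 occupy positions 2–3 → each gets rank 3.
Group A values → pooled ranks: 15→3, 1→5, 24→1
Rank sum = 3 + 5 + 1 = 9

9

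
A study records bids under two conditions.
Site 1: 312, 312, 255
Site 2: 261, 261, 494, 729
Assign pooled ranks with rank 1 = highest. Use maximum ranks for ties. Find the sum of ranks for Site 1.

15

Sorted (descending): 729, 494, 312, 312, 261, 261, 255
The 2 values of 312 occupy positions 3–4 → each gets rank 4.
The 2 values of 261 occupy positions 5–6 → each gets rank 6.
Site 1 values → pooled ranks: 312→4, 312→4, 255→7
Rank sum = 4 + 4 + 7 = 15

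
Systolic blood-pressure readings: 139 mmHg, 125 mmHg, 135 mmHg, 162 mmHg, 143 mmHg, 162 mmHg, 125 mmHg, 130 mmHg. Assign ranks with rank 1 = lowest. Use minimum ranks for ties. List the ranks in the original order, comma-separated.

Sorted (ascending): 125, 125, 130, 135, 139, 143, 162, 162
The 2 values of 125 occupy positions 1–2 → each gets rank 1.
The 2 values of 162 occupy positions 7–8 → each gets rank 7.

5, 1, 4, 7, 6, 7, 1, 3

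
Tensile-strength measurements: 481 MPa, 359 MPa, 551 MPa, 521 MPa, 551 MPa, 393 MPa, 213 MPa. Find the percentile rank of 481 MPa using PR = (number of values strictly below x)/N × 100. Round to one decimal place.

N = 7.
Strictly below 481: 3. Equal to 481: 1.
PR = 3/7 × 100 = 42.9

42.9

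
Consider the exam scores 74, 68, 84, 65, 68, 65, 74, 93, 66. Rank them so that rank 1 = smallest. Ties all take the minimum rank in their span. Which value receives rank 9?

93

Sorted (ascending): 65, 65, 66, 68, 68, 74, 74, 84, 93
The 2 values of 65 occupy positions 1–2 → each gets rank 1.
The 2 values of 68 occupy positions 4–5 → each gets rank 4.
The 2 values of 74 occupy positions 6–7 → each gets rank 6.
Rank 9 → value 93.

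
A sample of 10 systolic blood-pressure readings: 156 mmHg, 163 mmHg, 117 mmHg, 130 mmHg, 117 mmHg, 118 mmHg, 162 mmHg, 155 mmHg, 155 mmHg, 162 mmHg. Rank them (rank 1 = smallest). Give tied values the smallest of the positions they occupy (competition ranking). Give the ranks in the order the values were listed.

Sorted (ascending): 117, 117, 118, 130, 155, 155, 156, 162, 162, 163
The 2 values of 117 occupy positions 1–2 → each gets rank 1.
The 2 values of 155 occupy positions 5–6 → each gets rank 5.
The 2 values of 162 occupy positions 8–9 → each gets rank 8.

7, 10, 1, 4, 1, 3, 8, 5, 5, 8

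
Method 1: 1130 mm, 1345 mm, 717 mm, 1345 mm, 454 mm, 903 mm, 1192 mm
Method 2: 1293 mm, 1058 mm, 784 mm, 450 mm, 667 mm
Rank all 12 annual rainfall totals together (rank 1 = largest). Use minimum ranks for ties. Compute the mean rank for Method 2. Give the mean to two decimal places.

Sorted (descending): 1345, 1345, 1293, 1192, 1130, 1058, 903, 784, 717, 667, 454, 450
The 2 values of 1345 occupy positions 1–2 → each gets rank 1.
Method 2 values → pooled ranks: 1293→3, 1058→6, 784→8, 450→12, 667→10
Mean rank = (3 + 6 + 8 + 12 + 10) / 5 = 7.80

7.80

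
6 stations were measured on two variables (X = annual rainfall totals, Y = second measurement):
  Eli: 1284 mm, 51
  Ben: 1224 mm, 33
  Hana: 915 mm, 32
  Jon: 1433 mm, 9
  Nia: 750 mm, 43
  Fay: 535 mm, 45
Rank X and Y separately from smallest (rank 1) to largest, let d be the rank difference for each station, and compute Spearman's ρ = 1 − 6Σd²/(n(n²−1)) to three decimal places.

-0.371

Ranks of variable 1: 5, 4, 3, 6, 2, 1
Ranks of variable 2: 6, 3, 2, 1, 4, 5
d = r₁ − r₂: -1, 1, 1, 5, -2, -4
d²: 1, 1, 1, 25, 4, 16; Σd² = 48
ρ = 1 − 6·48/(6·35) = 1 − 288/210 = -0.371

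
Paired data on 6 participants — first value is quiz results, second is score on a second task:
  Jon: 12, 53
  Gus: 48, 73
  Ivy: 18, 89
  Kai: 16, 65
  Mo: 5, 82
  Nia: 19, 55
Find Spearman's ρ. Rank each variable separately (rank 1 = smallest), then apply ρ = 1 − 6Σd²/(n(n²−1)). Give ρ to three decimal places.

0.029

Ranks of variable 1: 2, 6, 4, 3, 1, 5
Ranks of variable 2: 1, 4, 6, 3, 5, 2
d = r₁ − r₂: 1, 2, -2, 0, -4, 3
d²: 1, 4, 4, 0, 16, 9; Σd² = 34
ρ = 1 − 6·34/(6·35) = 1 − 204/210 = 0.029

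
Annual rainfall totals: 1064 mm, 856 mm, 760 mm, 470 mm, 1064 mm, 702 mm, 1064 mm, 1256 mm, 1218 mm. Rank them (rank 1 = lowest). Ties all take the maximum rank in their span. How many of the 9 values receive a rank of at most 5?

4

Sorted (ascending): 470, 702, 760, 856, 1064, 1064, 1064, 1218, 1256
The 3 values of 1064 occupy positions 5–7 → each gets rank 7.
Ranks ≤ 5: {1, 2, 3, 4} → 4 values.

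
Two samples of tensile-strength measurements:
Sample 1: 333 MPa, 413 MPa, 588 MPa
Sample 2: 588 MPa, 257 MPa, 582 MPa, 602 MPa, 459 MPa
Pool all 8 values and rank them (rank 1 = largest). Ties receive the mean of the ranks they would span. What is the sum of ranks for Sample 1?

Sorted (descending): 602, 588, 588, 582, 459, 413, 333, 257
The 2 values of 588 occupy positions 2–3 → average rank (2+3)/2 = 2.5.
Sample 1 values → pooled ranks: 333→7, 413→6, 588→2.5
Rank sum = 7 + 6 + 2.5 = 15.5

15.5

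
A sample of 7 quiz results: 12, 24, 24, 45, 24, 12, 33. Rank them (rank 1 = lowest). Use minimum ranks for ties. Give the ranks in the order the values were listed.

1, 3, 3, 7, 3, 1, 6

Sorted (ascending): 12, 12, 24, 24, 24, 33, 45
The 2 values of 12 occupy positions 1–2 → each gets rank 1.
The 3 values of 24 occupy positions 3–5 → each gets rank 3.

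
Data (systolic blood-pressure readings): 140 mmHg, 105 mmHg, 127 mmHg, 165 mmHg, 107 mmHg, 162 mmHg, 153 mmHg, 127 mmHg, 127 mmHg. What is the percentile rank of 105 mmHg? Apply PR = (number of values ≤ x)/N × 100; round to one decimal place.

11.1

N = 9.
Strictly below 105: 0. Equal to 105: 1.
PR = 1/9 × 100 = 11.1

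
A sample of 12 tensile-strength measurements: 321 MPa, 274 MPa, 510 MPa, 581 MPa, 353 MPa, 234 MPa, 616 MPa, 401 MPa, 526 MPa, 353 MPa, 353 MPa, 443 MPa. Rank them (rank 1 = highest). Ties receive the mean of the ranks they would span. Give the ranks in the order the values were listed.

Sorted (descending): 616, 581, 526, 510, 443, 401, 353, 353, 353, 321, 274, 234
The 3 values of 353 occupy positions 7–9 → average rank 8.

10, 11, 4, 2, 8, 12, 1, 6, 3, 8, 8, 5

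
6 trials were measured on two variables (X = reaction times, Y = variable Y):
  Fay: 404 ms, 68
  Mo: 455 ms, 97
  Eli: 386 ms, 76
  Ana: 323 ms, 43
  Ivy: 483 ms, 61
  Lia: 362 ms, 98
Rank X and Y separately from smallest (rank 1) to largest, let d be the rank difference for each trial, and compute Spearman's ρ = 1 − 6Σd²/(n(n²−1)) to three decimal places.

0.029

Ranks of variable 1: 4, 5, 3, 1, 6, 2
Ranks of variable 2: 3, 5, 4, 1, 2, 6
d = r₁ − r₂: 1, 0, -1, 0, 4, -4
d²: 1, 0, 1, 0, 16, 16; Σd² = 34
ρ = 1 − 6·34/(6·35) = 1 − 204/210 = 0.029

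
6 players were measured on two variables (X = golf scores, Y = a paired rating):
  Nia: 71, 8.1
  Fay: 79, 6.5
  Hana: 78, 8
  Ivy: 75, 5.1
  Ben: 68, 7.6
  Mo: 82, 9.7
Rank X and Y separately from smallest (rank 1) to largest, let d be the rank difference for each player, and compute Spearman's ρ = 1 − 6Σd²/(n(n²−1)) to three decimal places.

0.257

Ranks of variable 1: 2, 5, 4, 3, 1, 6
Ranks of variable 2: 5, 2, 4, 1, 3, 6
d = r₁ − r₂: -3, 3, 0, 2, -2, 0
d²: 9, 9, 0, 4, 4, 0; Σd² = 26
ρ = 1 − 6·26/(6·35) = 1 − 156/210 = 0.257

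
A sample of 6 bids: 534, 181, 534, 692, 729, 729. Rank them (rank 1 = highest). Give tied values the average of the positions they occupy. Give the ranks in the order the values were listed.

4.5, 6, 4.5, 3, 1.5, 1.5

Sorted (descending): 729, 729, 692, 534, 534, 181
The 2 values of 729 occupy positions 1–2 → average rank (1+2)/2 = 1.5.
The 2 values of 534 occupy positions 4–5 → average rank (4+5)/2 = 4.5.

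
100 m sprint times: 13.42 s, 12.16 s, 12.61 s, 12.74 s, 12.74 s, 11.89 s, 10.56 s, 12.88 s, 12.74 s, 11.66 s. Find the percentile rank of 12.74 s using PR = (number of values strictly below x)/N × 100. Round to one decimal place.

N = 10.
Strictly below 12.74: 5. Equal to 12.74: 3.
PR = 5/10 × 100 = 50.0

50.0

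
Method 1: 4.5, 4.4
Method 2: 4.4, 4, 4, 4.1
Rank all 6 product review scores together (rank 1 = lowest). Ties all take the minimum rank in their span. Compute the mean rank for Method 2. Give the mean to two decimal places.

Sorted (ascending): 4, 4, 4.1, 4.4, 4.4, 4.5
The 2 values of 4 occupy positions 1–2 → each gets rank 1.
The 2 values of 4.4 occupy positions 4–5 → each gets rank 4.
Method 2 values → pooled ranks: 4.4→4, 4→1, 4→1, 4.1→3
Mean rank = (4 + 1 + 1 + 3) / 4 = 2.25

2.25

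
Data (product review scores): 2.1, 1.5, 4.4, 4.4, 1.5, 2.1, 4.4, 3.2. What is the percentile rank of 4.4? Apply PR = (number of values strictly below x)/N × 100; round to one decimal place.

N = 8.
Strictly below 4.4: 5. Equal to 4.4: 3.
PR = 5/8 × 100 = 62.5

62.5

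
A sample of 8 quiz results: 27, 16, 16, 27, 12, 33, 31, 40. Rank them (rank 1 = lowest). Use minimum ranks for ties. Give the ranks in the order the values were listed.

Sorted (ascending): 12, 16, 16, 27, 27, 31, 33, 40
The 2 values of 16 occupy positions 2–3 → each gets rank 2.
The 2 values of 27 occupy positions 4–5 → each gets rank 4.

4, 2, 2, 4, 1, 7, 6, 8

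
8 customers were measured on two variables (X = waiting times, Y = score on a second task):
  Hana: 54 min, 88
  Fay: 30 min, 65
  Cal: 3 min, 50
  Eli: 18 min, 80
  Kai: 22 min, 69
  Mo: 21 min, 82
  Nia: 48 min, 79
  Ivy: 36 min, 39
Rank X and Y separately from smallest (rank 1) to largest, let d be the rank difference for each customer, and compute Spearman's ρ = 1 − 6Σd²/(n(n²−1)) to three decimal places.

0.214

Ranks of variable 1: 8, 5, 1, 2, 4, 3, 7, 6
Ranks of variable 2: 8, 3, 2, 6, 4, 7, 5, 1
d = r₁ − r₂: 0, 2, -1, -4, 0, -4, 2, 5
d²: 0, 4, 1, 16, 0, 16, 4, 25; Σd² = 66
ρ = 1 − 6·66/(8·63) = 1 − 396/504 = 0.214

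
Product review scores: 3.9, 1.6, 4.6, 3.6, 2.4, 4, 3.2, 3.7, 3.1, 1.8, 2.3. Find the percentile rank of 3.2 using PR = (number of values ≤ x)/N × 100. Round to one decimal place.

54.5

N = 11.
Strictly below 3.2: 5. Equal to 3.2: 1.
PR = 6/11 × 100 = 54.5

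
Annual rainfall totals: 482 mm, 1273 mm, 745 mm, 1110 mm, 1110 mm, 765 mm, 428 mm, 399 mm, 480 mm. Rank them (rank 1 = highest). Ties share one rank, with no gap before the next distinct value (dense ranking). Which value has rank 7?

Sorted (descending): 1273, 1110, 1110, 765, 745, 482, 480, 428, 399
The 2 values of 1110 share dense rank 2.
Remaining distinct values take the next consecutive integers.
Rank 7 → value 428.

428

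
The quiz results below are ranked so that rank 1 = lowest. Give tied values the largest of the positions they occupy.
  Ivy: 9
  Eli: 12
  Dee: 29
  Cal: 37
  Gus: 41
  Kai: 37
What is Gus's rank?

Sorted (ascending): 9, 12, 29, 37, 37, 41
The 2 values of 37 occupy positions 4–5 → each gets rank 5.
Gus has value 41 → rank 6.

6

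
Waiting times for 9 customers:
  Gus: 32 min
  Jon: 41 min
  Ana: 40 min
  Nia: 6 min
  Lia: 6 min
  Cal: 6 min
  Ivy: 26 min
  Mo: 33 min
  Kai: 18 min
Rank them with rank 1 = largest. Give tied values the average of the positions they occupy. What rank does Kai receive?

6

Sorted (descending): 41, 40, 33, 32, 26, 18, 6, 6, 6
The 3 values of 6 occupy positions 7–9 → average rank 8.
Kai has value 18 min → rank 6.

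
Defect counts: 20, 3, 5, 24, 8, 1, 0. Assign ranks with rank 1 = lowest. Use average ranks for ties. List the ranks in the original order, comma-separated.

Sorted (ascending): 0, 1, 3, 5, 8, 20, 24
No ties — each value takes its position as its rank.

6, 3, 4, 7, 5, 2, 1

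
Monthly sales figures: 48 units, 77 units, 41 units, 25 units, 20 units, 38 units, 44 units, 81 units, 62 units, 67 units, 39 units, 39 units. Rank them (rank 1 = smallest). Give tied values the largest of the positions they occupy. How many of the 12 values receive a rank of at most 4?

3

Sorted (ascending): 20, 25, 38, 39, 39, 41, 44, 48, 62, 67, 77, 81
The 2 values of 39 occupy positions 4–5 → each gets rank 5.
Ranks ≤ 4: {1, 2, 3} → 3 values.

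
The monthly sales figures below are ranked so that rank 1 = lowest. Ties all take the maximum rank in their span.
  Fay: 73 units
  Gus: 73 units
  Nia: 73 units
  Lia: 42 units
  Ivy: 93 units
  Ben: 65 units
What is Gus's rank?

5

Sorted (ascending): 42, 65, 73, 73, 73, 93
The 3 values of 73 occupy positions 3–5 → each gets rank 5.
Gus has value 73 units → rank 5.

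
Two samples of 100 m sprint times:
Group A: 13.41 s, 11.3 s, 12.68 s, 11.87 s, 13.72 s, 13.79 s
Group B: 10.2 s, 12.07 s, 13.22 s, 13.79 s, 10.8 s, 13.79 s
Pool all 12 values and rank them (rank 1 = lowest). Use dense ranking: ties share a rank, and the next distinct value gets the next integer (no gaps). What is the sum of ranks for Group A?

Sorted (ascending): 10.2, 10.8, 11.3, 11.87, 12.07, 12.68, 13.22, 13.41, 13.72, 13.79, 13.79, 13.79
The 3 values of 13.79 share dense rank 10.
Remaining distinct values take the next consecutive integers.
Group A values → pooled ranks: 13.41→8, 11.3→3, 12.68→6, 11.87→4, 13.72→9, 13.79→10
Rank sum = 8 + 3 + 6 + 4 + 9 + 10 = 40

40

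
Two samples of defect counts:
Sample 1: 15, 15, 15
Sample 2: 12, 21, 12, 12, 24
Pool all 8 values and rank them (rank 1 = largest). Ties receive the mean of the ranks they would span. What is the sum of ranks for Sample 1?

12

Sorted (descending): 24, 21, 15, 15, 15, 12, 12, 12
The 3 values of 15 occupy positions 3–5 → average rank 4.
The 3 values of 12 occupy positions 6–8 → average rank 7.
Sample 1 values → pooled ranks: 15→4, 15→4, 15→4
Rank sum = 4 + 4 + 4 = 12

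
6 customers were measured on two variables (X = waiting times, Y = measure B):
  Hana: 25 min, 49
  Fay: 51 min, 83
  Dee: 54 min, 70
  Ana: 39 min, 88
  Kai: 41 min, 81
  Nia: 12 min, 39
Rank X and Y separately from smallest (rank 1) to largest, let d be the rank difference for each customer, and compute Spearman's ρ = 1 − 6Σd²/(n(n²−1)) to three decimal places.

0.486

Ranks of variable 1: 2, 5, 6, 3, 4, 1
Ranks of variable 2: 2, 5, 3, 6, 4, 1
d = r₁ − r₂: 0, 0, 3, -3, 0, 0
d²: 0, 0, 9, 9, 0, 0; Σd² = 18
ρ = 1 − 6·18/(6·35) = 1 − 108/210 = 0.486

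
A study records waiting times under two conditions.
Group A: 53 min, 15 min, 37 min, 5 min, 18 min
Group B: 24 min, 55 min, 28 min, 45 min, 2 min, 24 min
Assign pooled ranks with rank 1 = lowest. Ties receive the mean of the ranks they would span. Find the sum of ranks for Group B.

Sorted (ascending): 2, 5, 15, 18, 24, 24, 28, 37, 45, 53, 55
The 2 values of 24 occupy positions 5–6 → average rank (5+6)/2 = 5.5.
Group B values → pooled ranks: 24→5.5, 55→11, 28→7, 45→9, 2→1, 24→5.5
Rank sum = 5.5 + 11 + 7 + 9 + 1 + 5.5 = 39

39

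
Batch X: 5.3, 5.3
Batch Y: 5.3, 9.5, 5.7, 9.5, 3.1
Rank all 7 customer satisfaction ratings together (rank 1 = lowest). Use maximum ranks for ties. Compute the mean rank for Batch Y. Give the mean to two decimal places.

4.80

Sorted (ascending): 3.1, 5.3, 5.3, 5.3, 5.7, 9.5, 9.5
The 3 values of 5.3 occupy positions 2–4 → each gets rank 4.
The 2 values of 9.5 occupy positions 6–7 → each gets rank 7.
Batch Y values → pooled ranks: 5.3→4, 9.5→7, 5.7→5, 9.5→7, 3.1→1
Mean rank = (4 + 7 + 5 + 7 + 1) / 5 = 4.80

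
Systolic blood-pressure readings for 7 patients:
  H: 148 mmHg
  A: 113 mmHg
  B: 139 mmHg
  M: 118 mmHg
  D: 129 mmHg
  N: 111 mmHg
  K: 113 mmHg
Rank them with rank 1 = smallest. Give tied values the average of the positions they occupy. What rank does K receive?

Sorted (ascending): 111, 113, 113, 118, 129, 139, 148
The 2 values of 113 occupy positions 2–3 → average rank (2+3)/2 = 2.5.
K has value 113 mmHg → rank 2.5.

2.5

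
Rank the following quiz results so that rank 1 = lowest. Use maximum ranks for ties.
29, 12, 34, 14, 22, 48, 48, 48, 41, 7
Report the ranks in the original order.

5, 2, 6, 3, 4, 10, 10, 10, 7, 1

Sorted (ascending): 7, 12, 14, 22, 29, 34, 41, 48, 48, 48
The 3 values of 48 occupy positions 8–10 → each gets rank 10.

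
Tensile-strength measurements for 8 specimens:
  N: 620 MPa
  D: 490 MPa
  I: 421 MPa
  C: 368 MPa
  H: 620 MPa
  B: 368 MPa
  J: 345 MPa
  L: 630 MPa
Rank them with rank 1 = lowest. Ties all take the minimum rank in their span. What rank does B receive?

Sorted (ascending): 345, 368, 368, 421, 490, 620, 620, 630
The 2 values of 368 occupy positions 2–3 → each gets rank 2.
The 2 values of 620 occupy positions 6–7 → each gets rank 6.
B has value 368 MPa → rank 2.

2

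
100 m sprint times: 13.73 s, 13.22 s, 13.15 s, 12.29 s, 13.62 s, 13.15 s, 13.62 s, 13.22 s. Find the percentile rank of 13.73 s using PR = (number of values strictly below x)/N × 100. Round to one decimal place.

N = 8.
Strictly below 13.73: 7. Equal to 13.73: 1.
PR = 7/8 × 100 = 87.5

87.5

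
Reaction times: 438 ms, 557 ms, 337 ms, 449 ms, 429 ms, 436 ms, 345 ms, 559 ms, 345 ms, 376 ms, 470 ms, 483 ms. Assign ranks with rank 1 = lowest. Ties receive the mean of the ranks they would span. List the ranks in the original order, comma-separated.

7, 11, 1, 8, 5, 6, 2.5, 12, 2.5, 4, 9, 10

Sorted (ascending): 337, 345, 345, 376, 429, 436, 438, 449, 470, 483, 557, 559
The 2 values of 345 occupy positions 2–3 → average rank (2+3)/2 = 2.5.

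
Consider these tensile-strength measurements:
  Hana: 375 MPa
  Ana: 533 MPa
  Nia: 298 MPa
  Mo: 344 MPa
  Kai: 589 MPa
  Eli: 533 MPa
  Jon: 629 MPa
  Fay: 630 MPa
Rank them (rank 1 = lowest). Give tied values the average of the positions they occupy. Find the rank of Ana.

Sorted (ascending): 298, 344, 375, 533, 533, 589, 629, 630
The 2 values of 533 occupy positions 4–5 → average rank (4+5)/2 = 4.5.
Ana has value 533 MPa → rank 4.5.

4.5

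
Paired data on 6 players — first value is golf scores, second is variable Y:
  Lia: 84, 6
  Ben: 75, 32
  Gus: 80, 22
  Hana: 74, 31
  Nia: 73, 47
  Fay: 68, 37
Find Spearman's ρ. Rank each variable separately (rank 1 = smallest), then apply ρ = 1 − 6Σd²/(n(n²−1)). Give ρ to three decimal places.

-0.886

Ranks of variable 1: 6, 4, 5, 3, 2, 1
Ranks of variable 2: 1, 4, 2, 3, 6, 5
d = r₁ − r₂: 5, 0, 3, 0, -4, -4
d²: 25, 0, 9, 0, 16, 16; Σd² = 66
ρ = 1 − 6·66/(6·35) = 1 − 396/210 = -0.886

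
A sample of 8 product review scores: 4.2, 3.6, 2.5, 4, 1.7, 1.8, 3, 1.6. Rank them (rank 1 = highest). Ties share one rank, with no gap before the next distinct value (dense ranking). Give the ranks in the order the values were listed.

1, 3, 5, 2, 7, 6, 4, 8

Sorted (descending): 4.2, 4, 3.6, 3, 2.5, 1.8, 1.7, 1.6
No ties — each value takes its position as its rank.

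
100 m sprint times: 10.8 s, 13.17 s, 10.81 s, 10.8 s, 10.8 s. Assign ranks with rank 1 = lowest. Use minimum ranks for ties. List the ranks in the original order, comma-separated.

Sorted (ascending): 10.8, 10.8, 10.8, 10.81, 13.17
The 3 values of 10.8 occupy positions 1–3 → each gets rank 1.

1, 5, 4, 1, 1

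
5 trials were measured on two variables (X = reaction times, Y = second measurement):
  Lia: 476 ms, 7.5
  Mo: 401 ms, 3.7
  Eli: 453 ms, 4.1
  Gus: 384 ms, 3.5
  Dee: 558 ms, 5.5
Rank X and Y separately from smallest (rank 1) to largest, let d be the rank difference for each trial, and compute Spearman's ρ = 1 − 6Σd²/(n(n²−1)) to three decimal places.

Ranks of variable 1: 4, 2, 3, 1, 5
Ranks of variable 2: 5, 2, 3, 1, 4
d = r₁ − r₂: -1, 0, 0, 0, 1
d²: 1, 0, 0, 0, 1; Σd² = 2
ρ = 1 − 6·2/(5·24) = 1 − 12/120 = 0.900

0.900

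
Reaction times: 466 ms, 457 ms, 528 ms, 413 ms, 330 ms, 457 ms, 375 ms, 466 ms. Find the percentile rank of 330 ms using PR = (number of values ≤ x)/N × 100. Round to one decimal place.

N = 8.
Strictly below 330: 0. Equal to 330: 1.
PR = 1/8 × 100 = 12.5

12.5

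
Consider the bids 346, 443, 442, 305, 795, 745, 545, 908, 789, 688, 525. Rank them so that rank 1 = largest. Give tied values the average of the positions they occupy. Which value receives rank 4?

745

Sorted (descending): 908, 795, 789, 745, 688, 545, 525, 443, 442, 346, 305
No ties — each value takes its position as its rank.
Rank 4 → value 745.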